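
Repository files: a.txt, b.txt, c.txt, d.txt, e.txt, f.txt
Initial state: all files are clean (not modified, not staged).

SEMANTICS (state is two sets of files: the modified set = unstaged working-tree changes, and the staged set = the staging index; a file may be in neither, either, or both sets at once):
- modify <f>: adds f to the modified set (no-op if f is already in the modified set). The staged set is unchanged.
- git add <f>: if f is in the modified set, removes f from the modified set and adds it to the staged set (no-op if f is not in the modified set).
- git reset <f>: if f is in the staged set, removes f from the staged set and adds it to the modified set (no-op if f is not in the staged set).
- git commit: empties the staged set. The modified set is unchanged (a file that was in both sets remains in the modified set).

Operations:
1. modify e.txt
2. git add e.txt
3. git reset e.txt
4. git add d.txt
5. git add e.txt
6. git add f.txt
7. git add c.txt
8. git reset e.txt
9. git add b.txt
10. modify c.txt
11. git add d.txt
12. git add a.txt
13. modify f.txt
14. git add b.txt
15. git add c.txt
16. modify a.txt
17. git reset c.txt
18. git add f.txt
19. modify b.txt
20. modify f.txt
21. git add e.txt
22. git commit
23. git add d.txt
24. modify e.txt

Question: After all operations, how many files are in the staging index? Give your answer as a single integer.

After op 1 (modify e.txt): modified={e.txt} staged={none}
After op 2 (git add e.txt): modified={none} staged={e.txt}
After op 3 (git reset e.txt): modified={e.txt} staged={none}
After op 4 (git add d.txt): modified={e.txt} staged={none}
After op 5 (git add e.txt): modified={none} staged={e.txt}
After op 6 (git add f.txt): modified={none} staged={e.txt}
After op 7 (git add c.txt): modified={none} staged={e.txt}
After op 8 (git reset e.txt): modified={e.txt} staged={none}
After op 9 (git add b.txt): modified={e.txt} staged={none}
After op 10 (modify c.txt): modified={c.txt, e.txt} staged={none}
After op 11 (git add d.txt): modified={c.txt, e.txt} staged={none}
After op 12 (git add a.txt): modified={c.txt, e.txt} staged={none}
After op 13 (modify f.txt): modified={c.txt, e.txt, f.txt} staged={none}
After op 14 (git add b.txt): modified={c.txt, e.txt, f.txt} staged={none}
After op 15 (git add c.txt): modified={e.txt, f.txt} staged={c.txt}
After op 16 (modify a.txt): modified={a.txt, e.txt, f.txt} staged={c.txt}
After op 17 (git reset c.txt): modified={a.txt, c.txt, e.txt, f.txt} staged={none}
After op 18 (git add f.txt): modified={a.txt, c.txt, e.txt} staged={f.txt}
After op 19 (modify b.txt): modified={a.txt, b.txt, c.txt, e.txt} staged={f.txt}
After op 20 (modify f.txt): modified={a.txt, b.txt, c.txt, e.txt, f.txt} staged={f.txt}
After op 21 (git add e.txt): modified={a.txt, b.txt, c.txt, f.txt} staged={e.txt, f.txt}
After op 22 (git commit): modified={a.txt, b.txt, c.txt, f.txt} staged={none}
After op 23 (git add d.txt): modified={a.txt, b.txt, c.txt, f.txt} staged={none}
After op 24 (modify e.txt): modified={a.txt, b.txt, c.txt, e.txt, f.txt} staged={none}
Final staged set: {none} -> count=0

Answer: 0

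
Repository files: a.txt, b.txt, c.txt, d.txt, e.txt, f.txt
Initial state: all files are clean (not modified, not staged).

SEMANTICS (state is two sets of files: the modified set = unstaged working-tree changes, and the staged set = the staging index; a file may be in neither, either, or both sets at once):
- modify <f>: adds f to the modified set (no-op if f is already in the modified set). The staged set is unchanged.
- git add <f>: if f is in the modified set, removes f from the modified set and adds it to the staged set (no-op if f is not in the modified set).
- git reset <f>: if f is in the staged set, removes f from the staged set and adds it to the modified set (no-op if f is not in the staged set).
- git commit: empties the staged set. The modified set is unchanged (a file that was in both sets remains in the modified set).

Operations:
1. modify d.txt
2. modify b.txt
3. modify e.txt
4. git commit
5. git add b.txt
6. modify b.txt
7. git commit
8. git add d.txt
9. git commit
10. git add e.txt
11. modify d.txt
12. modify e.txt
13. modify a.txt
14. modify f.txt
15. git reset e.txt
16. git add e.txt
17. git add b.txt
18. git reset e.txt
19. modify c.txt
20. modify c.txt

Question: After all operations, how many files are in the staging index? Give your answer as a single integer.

After op 1 (modify d.txt): modified={d.txt} staged={none}
After op 2 (modify b.txt): modified={b.txt, d.txt} staged={none}
After op 3 (modify e.txt): modified={b.txt, d.txt, e.txt} staged={none}
After op 4 (git commit): modified={b.txt, d.txt, e.txt} staged={none}
After op 5 (git add b.txt): modified={d.txt, e.txt} staged={b.txt}
After op 6 (modify b.txt): modified={b.txt, d.txt, e.txt} staged={b.txt}
After op 7 (git commit): modified={b.txt, d.txt, e.txt} staged={none}
After op 8 (git add d.txt): modified={b.txt, e.txt} staged={d.txt}
After op 9 (git commit): modified={b.txt, e.txt} staged={none}
After op 10 (git add e.txt): modified={b.txt} staged={e.txt}
After op 11 (modify d.txt): modified={b.txt, d.txt} staged={e.txt}
After op 12 (modify e.txt): modified={b.txt, d.txt, e.txt} staged={e.txt}
After op 13 (modify a.txt): modified={a.txt, b.txt, d.txt, e.txt} staged={e.txt}
After op 14 (modify f.txt): modified={a.txt, b.txt, d.txt, e.txt, f.txt} staged={e.txt}
After op 15 (git reset e.txt): modified={a.txt, b.txt, d.txt, e.txt, f.txt} staged={none}
After op 16 (git add e.txt): modified={a.txt, b.txt, d.txt, f.txt} staged={e.txt}
After op 17 (git add b.txt): modified={a.txt, d.txt, f.txt} staged={b.txt, e.txt}
After op 18 (git reset e.txt): modified={a.txt, d.txt, e.txt, f.txt} staged={b.txt}
After op 19 (modify c.txt): modified={a.txt, c.txt, d.txt, e.txt, f.txt} staged={b.txt}
After op 20 (modify c.txt): modified={a.txt, c.txt, d.txt, e.txt, f.txt} staged={b.txt}
Final staged set: {b.txt} -> count=1

Answer: 1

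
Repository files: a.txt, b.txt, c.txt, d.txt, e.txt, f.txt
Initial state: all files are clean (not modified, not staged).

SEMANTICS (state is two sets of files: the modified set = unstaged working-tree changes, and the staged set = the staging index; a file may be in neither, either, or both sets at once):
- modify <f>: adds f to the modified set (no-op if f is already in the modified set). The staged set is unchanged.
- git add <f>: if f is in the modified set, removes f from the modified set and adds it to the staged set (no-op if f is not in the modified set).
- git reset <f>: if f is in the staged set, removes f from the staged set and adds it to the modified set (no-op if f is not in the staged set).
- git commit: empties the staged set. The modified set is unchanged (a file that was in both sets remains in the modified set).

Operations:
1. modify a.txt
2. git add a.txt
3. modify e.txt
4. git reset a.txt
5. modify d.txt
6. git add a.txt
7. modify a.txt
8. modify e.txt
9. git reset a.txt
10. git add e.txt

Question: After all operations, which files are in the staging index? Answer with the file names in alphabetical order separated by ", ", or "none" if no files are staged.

Answer: e.txt

Derivation:
After op 1 (modify a.txt): modified={a.txt} staged={none}
After op 2 (git add a.txt): modified={none} staged={a.txt}
After op 3 (modify e.txt): modified={e.txt} staged={a.txt}
After op 4 (git reset a.txt): modified={a.txt, e.txt} staged={none}
After op 5 (modify d.txt): modified={a.txt, d.txt, e.txt} staged={none}
After op 6 (git add a.txt): modified={d.txt, e.txt} staged={a.txt}
After op 7 (modify a.txt): modified={a.txt, d.txt, e.txt} staged={a.txt}
After op 8 (modify e.txt): modified={a.txt, d.txt, e.txt} staged={a.txt}
After op 9 (git reset a.txt): modified={a.txt, d.txt, e.txt} staged={none}
After op 10 (git add e.txt): modified={a.txt, d.txt} staged={e.txt}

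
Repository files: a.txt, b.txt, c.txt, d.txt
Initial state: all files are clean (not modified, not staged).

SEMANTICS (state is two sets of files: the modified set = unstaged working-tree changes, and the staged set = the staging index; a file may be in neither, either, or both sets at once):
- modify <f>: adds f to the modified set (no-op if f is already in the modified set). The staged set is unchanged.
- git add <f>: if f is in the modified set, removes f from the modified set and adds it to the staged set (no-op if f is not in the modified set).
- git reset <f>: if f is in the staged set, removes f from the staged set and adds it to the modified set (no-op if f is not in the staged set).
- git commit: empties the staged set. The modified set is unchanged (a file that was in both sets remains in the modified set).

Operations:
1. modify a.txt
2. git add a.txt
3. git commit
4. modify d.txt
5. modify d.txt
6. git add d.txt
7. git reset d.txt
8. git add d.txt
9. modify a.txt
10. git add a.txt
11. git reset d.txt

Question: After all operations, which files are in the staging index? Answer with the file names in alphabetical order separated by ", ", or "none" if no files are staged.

After op 1 (modify a.txt): modified={a.txt} staged={none}
After op 2 (git add a.txt): modified={none} staged={a.txt}
After op 3 (git commit): modified={none} staged={none}
After op 4 (modify d.txt): modified={d.txt} staged={none}
After op 5 (modify d.txt): modified={d.txt} staged={none}
After op 6 (git add d.txt): modified={none} staged={d.txt}
After op 7 (git reset d.txt): modified={d.txt} staged={none}
After op 8 (git add d.txt): modified={none} staged={d.txt}
After op 9 (modify a.txt): modified={a.txt} staged={d.txt}
After op 10 (git add a.txt): modified={none} staged={a.txt, d.txt}
After op 11 (git reset d.txt): modified={d.txt} staged={a.txt}

Answer: a.txt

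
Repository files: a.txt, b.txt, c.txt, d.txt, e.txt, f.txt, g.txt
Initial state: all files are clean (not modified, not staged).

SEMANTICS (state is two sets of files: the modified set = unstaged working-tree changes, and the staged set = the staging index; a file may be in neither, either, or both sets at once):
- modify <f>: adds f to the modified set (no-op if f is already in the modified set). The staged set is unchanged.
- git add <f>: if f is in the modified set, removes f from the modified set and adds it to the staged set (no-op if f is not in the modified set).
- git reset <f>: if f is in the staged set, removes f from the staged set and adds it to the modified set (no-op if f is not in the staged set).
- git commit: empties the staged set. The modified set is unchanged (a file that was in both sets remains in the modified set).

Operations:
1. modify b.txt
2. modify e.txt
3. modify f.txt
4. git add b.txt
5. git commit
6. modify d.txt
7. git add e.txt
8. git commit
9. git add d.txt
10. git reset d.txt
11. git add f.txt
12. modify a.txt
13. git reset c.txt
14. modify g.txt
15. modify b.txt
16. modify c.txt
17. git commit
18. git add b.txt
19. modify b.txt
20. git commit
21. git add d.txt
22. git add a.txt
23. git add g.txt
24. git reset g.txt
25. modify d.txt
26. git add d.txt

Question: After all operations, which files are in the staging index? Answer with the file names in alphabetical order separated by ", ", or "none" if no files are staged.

Answer: a.txt, d.txt

Derivation:
After op 1 (modify b.txt): modified={b.txt} staged={none}
After op 2 (modify e.txt): modified={b.txt, e.txt} staged={none}
After op 3 (modify f.txt): modified={b.txt, e.txt, f.txt} staged={none}
After op 4 (git add b.txt): modified={e.txt, f.txt} staged={b.txt}
After op 5 (git commit): modified={e.txt, f.txt} staged={none}
After op 6 (modify d.txt): modified={d.txt, e.txt, f.txt} staged={none}
After op 7 (git add e.txt): modified={d.txt, f.txt} staged={e.txt}
After op 8 (git commit): modified={d.txt, f.txt} staged={none}
After op 9 (git add d.txt): modified={f.txt} staged={d.txt}
After op 10 (git reset d.txt): modified={d.txt, f.txt} staged={none}
After op 11 (git add f.txt): modified={d.txt} staged={f.txt}
After op 12 (modify a.txt): modified={a.txt, d.txt} staged={f.txt}
After op 13 (git reset c.txt): modified={a.txt, d.txt} staged={f.txt}
After op 14 (modify g.txt): modified={a.txt, d.txt, g.txt} staged={f.txt}
After op 15 (modify b.txt): modified={a.txt, b.txt, d.txt, g.txt} staged={f.txt}
After op 16 (modify c.txt): modified={a.txt, b.txt, c.txt, d.txt, g.txt} staged={f.txt}
After op 17 (git commit): modified={a.txt, b.txt, c.txt, d.txt, g.txt} staged={none}
After op 18 (git add b.txt): modified={a.txt, c.txt, d.txt, g.txt} staged={b.txt}
After op 19 (modify b.txt): modified={a.txt, b.txt, c.txt, d.txt, g.txt} staged={b.txt}
After op 20 (git commit): modified={a.txt, b.txt, c.txt, d.txt, g.txt} staged={none}
After op 21 (git add d.txt): modified={a.txt, b.txt, c.txt, g.txt} staged={d.txt}
After op 22 (git add a.txt): modified={b.txt, c.txt, g.txt} staged={a.txt, d.txt}
After op 23 (git add g.txt): modified={b.txt, c.txt} staged={a.txt, d.txt, g.txt}
After op 24 (git reset g.txt): modified={b.txt, c.txt, g.txt} staged={a.txt, d.txt}
After op 25 (modify d.txt): modified={b.txt, c.txt, d.txt, g.txt} staged={a.txt, d.txt}
After op 26 (git add d.txt): modified={b.txt, c.txt, g.txt} staged={a.txt, d.txt}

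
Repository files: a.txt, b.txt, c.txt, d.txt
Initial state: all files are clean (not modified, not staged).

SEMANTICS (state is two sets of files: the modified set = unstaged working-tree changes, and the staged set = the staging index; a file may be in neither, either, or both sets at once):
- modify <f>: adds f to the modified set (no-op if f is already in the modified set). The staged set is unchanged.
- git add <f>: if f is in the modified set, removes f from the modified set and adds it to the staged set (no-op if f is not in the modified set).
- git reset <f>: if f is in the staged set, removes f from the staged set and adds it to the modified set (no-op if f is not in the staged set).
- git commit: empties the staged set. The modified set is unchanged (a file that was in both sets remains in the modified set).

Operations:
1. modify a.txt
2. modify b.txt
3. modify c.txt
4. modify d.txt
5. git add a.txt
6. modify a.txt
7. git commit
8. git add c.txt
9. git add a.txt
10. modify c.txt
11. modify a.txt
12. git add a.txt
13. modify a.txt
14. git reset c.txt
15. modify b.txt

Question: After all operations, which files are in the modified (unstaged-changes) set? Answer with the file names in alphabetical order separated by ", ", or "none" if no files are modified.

Answer: a.txt, b.txt, c.txt, d.txt

Derivation:
After op 1 (modify a.txt): modified={a.txt} staged={none}
After op 2 (modify b.txt): modified={a.txt, b.txt} staged={none}
After op 3 (modify c.txt): modified={a.txt, b.txt, c.txt} staged={none}
After op 4 (modify d.txt): modified={a.txt, b.txt, c.txt, d.txt} staged={none}
After op 5 (git add a.txt): modified={b.txt, c.txt, d.txt} staged={a.txt}
After op 6 (modify a.txt): modified={a.txt, b.txt, c.txt, d.txt} staged={a.txt}
After op 7 (git commit): modified={a.txt, b.txt, c.txt, d.txt} staged={none}
After op 8 (git add c.txt): modified={a.txt, b.txt, d.txt} staged={c.txt}
After op 9 (git add a.txt): modified={b.txt, d.txt} staged={a.txt, c.txt}
After op 10 (modify c.txt): modified={b.txt, c.txt, d.txt} staged={a.txt, c.txt}
After op 11 (modify a.txt): modified={a.txt, b.txt, c.txt, d.txt} staged={a.txt, c.txt}
After op 12 (git add a.txt): modified={b.txt, c.txt, d.txt} staged={a.txt, c.txt}
After op 13 (modify a.txt): modified={a.txt, b.txt, c.txt, d.txt} staged={a.txt, c.txt}
After op 14 (git reset c.txt): modified={a.txt, b.txt, c.txt, d.txt} staged={a.txt}
After op 15 (modify b.txt): modified={a.txt, b.txt, c.txt, d.txt} staged={a.txt}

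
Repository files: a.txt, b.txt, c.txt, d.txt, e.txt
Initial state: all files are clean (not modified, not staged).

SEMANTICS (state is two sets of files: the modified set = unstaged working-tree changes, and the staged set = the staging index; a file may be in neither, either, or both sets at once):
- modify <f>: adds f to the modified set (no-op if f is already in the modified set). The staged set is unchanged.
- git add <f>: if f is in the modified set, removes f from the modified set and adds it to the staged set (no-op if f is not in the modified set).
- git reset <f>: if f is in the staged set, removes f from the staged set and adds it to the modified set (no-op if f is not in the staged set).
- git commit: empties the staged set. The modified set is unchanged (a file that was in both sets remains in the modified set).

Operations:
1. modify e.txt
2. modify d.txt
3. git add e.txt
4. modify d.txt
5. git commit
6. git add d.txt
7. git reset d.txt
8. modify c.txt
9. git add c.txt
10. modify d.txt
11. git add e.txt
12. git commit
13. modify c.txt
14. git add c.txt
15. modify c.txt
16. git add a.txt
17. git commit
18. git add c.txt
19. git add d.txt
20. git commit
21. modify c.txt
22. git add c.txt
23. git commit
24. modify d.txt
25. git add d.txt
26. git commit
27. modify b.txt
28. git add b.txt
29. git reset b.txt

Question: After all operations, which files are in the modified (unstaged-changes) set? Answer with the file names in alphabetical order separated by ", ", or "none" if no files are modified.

Answer: b.txt

Derivation:
After op 1 (modify e.txt): modified={e.txt} staged={none}
After op 2 (modify d.txt): modified={d.txt, e.txt} staged={none}
After op 3 (git add e.txt): modified={d.txt} staged={e.txt}
After op 4 (modify d.txt): modified={d.txt} staged={e.txt}
After op 5 (git commit): modified={d.txt} staged={none}
After op 6 (git add d.txt): modified={none} staged={d.txt}
After op 7 (git reset d.txt): modified={d.txt} staged={none}
After op 8 (modify c.txt): modified={c.txt, d.txt} staged={none}
After op 9 (git add c.txt): modified={d.txt} staged={c.txt}
After op 10 (modify d.txt): modified={d.txt} staged={c.txt}
After op 11 (git add e.txt): modified={d.txt} staged={c.txt}
After op 12 (git commit): modified={d.txt} staged={none}
After op 13 (modify c.txt): modified={c.txt, d.txt} staged={none}
After op 14 (git add c.txt): modified={d.txt} staged={c.txt}
After op 15 (modify c.txt): modified={c.txt, d.txt} staged={c.txt}
After op 16 (git add a.txt): modified={c.txt, d.txt} staged={c.txt}
After op 17 (git commit): modified={c.txt, d.txt} staged={none}
After op 18 (git add c.txt): modified={d.txt} staged={c.txt}
After op 19 (git add d.txt): modified={none} staged={c.txt, d.txt}
After op 20 (git commit): modified={none} staged={none}
After op 21 (modify c.txt): modified={c.txt} staged={none}
After op 22 (git add c.txt): modified={none} staged={c.txt}
After op 23 (git commit): modified={none} staged={none}
After op 24 (modify d.txt): modified={d.txt} staged={none}
After op 25 (git add d.txt): modified={none} staged={d.txt}
After op 26 (git commit): modified={none} staged={none}
After op 27 (modify b.txt): modified={b.txt} staged={none}
After op 28 (git add b.txt): modified={none} staged={b.txt}
After op 29 (git reset b.txt): modified={b.txt} staged={none}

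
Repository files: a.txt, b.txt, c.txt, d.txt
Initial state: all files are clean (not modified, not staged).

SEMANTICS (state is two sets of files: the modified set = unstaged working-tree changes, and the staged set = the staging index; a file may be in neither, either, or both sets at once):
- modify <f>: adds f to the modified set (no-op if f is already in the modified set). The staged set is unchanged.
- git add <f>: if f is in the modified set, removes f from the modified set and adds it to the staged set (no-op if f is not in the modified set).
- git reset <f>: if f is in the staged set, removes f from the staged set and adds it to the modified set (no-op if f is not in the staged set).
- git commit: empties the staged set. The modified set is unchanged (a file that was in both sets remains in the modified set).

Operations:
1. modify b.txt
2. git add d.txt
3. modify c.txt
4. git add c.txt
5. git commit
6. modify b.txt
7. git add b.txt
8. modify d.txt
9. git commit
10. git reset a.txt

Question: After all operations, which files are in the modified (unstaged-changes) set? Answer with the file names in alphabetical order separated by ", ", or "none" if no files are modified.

After op 1 (modify b.txt): modified={b.txt} staged={none}
After op 2 (git add d.txt): modified={b.txt} staged={none}
After op 3 (modify c.txt): modified={b.txt, c.txt} staged={none}
After op 4 (git add c.txt): modified={b.txt} staged={c.txt}
After op 5 (git commit): modified={b.txt} staged={none}
After op 6 (modify b.txt): modified={b.txt} staged={none}
After op 7 (git add b.txt): modified={none} staged={b.txt}
After op 8 (modify d.txt): modified={d.txt} staged={b.txt}
After op 9 (git commit): modified={d.txt} staged={none}
After op 10 (git reset a.txt): modified={d.txt} staged={none}

Answer: d.txt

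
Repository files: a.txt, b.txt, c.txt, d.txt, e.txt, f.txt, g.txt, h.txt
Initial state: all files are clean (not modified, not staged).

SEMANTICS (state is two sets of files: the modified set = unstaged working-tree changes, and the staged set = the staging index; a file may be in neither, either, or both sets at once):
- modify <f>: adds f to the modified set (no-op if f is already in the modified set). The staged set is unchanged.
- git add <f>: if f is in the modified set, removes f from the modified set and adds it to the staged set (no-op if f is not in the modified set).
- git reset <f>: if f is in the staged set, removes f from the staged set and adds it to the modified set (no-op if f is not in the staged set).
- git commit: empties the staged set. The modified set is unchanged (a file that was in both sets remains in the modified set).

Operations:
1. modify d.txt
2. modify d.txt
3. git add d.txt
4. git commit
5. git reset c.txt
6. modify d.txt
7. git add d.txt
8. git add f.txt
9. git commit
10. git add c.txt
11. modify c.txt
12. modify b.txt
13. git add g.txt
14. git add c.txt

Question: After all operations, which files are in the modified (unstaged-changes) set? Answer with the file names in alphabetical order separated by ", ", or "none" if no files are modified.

After op 1 (modify d.txt): modified={d.txt} staged={none}
After op 2 (modify d.txt): modified={d.txt} staged={none}
After op 3 (git add d.txt): modified={none} staged={d.txt}
After op 4 (git commit): modified={none} staged={none}
After op 5 (git reset c.txt): modified={none} staged={none}
After op 6 (modify d.txt): modified={d.txt} staged={none}
After op 7 (git add d.txt): modified={none} staged={d.txt}
After op 8 (git add f.txt): modified={none} staged={d.txt}
After op 9 (git commit): modified={none} staged={none}
After op 10 (git add c.txt): modified={none} staged={none}
After op 11 (modify c.txt): modified={c.txt} staged={none}
After op 12 (modify b.txt): modified={b.txt, c.txt} staged={none}
After op 13 (git add g.txt): modified={b.txt, c.txt} staged={none}
After op 14 (git add c.txt): modified={b.txt} staged={c.txt}

Answer: b.txt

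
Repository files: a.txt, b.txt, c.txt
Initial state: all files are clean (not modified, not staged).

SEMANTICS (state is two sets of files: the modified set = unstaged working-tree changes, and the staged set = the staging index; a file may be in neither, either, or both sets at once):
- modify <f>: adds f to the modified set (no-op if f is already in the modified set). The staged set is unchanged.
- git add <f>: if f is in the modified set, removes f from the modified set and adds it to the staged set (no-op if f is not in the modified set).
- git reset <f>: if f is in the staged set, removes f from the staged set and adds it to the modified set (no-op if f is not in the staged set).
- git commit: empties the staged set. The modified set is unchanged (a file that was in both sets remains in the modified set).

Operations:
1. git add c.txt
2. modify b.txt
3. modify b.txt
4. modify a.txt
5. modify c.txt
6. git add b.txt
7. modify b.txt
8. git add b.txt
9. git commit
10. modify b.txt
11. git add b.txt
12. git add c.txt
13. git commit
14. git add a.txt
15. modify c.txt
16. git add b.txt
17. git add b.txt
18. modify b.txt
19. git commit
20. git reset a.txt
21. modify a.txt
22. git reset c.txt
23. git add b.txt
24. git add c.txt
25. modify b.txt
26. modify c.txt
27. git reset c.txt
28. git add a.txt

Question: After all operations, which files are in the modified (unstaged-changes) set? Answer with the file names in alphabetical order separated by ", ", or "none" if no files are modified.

Answer: b.txt, c.txt

Derivation:
After op 1 (git add c.txt): modified={none} staged={none}
After op 2 (modify b.txt): modified={b.txt} staged={none}
After op 3 (modify b.txt): modified={b.txt} staged={none}
After op 4 (modify a.txt): modified={a.txt, b.txt} staged={none}
After op 5 (modify c.txt): modified={a.txt, b.txt, c.txt} staged={none}
After op 6 (git add b.txt): modified={a.txt, c.txt} staged={b.txt}
After op 7 (modify b.txt): modified={a.txt, b.txt, c.txt} staged={b.txt}
After op 8 (git add b.txt): modified={a.txt, c.txt} staged={b.txt}
After op 9 (git commit): modified={a.txt, c.txt} staged={none}
After op 10 (modify b.txt): modified={a.txt, b.txt, c.txt} staged={none}
After op 11 (git add b.txt): modified={a.txt, c.txt} staged={b.txt}
After op 12 (git add c.txt): modified={a.txt} staged={b.txt, c.txt}
After op 13 (git commit): modified={a.txt} staged={none}
After op 14 (git add a.txt): modified={none} staged={a.txt}
After op 15 (modify c.txt): modified={c.txt} staged={a.txt}
After op 16 (git add b.txt): modified={c.txt} staged={a.txt}
After op 17 (git add b.txt): modified={c.txt} staged={a.txt}
After op 18 (modify b.txt): modified={b.txt, c.txt} staged={a.txt}
After op 19 (git commit): modified={b.txt, c.txt} staged={none}
After op 20 (git reset a.txt): modified={b.txt, c.txt} staged={none}
After op 21 (modify a.txt): modified={a.txt, b.txt, c.txt} staged={none}
After op 22 (git reset c.txt): modified={a.txt, b.txt, c.txt} staged={none}
After op 23 (git add b.txt): modified={a.txt, c.txt} staged={b.txt}
After op 24 (git add c.txt): modified={a.txt} staged={b.txt, c.txt}
After op 25 (modify b.txt): modified={a.txt, b.txt} staged={b.txt, c.txt}
After op 26 (modify c.txt): modified={a.txt, b.txt, c.txt} staged={b.txt, c.txt}
After op 27 (git reset c.txt): modified={a.txt, b.txt, c.txt} staged={b.txt}
After op 28 (git add a.txt): modified={b.txt, c.txt} staged={a.txt, b.txt}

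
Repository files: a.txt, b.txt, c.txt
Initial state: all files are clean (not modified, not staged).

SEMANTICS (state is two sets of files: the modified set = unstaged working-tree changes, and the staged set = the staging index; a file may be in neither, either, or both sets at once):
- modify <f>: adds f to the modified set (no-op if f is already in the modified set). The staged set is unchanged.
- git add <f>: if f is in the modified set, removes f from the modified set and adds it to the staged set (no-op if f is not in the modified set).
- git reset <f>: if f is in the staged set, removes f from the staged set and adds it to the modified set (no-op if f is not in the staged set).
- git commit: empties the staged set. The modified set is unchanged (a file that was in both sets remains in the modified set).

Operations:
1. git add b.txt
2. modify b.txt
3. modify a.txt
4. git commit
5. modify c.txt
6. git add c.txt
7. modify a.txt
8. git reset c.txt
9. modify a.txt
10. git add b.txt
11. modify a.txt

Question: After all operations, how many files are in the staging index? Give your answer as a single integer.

Answer: 1

Derivation:
After op 1 (git add b.txt): modified={none} staged={none}
After op 2 (modify b.txt): modified={b.txt} staged={none}
After op 3 (modify a.txt): modified={a.txt, b.txt} staged={none}
After op 4 (git commit): modified={a.txt, b.txt} staged={none}
After op 5 (modify c.txt): modified={a.txt, b.txt, c.txt} staged={none}
After op 6 (git add c.txt): modified={a.txt, b.txt} staged={c.txt}
After op 7 (modify a.txt): modified={a.txt, b.txt} staged={c.txt}
After op 8 (git reset c.txt): modified={a.txt, b.txt, c.txt} staged={none}
After op 9 (modify a.txt): modified={a.txt, b.txt, c.txt} staged={none}
After op 10 (git add b.txt): modified={a.txt, c.txt} staged={b.txt}
After op 11 (modify a.txt): modified={a.txt, c.txt} staged={b.txt}
Final staged set: {b.txt} -> count=1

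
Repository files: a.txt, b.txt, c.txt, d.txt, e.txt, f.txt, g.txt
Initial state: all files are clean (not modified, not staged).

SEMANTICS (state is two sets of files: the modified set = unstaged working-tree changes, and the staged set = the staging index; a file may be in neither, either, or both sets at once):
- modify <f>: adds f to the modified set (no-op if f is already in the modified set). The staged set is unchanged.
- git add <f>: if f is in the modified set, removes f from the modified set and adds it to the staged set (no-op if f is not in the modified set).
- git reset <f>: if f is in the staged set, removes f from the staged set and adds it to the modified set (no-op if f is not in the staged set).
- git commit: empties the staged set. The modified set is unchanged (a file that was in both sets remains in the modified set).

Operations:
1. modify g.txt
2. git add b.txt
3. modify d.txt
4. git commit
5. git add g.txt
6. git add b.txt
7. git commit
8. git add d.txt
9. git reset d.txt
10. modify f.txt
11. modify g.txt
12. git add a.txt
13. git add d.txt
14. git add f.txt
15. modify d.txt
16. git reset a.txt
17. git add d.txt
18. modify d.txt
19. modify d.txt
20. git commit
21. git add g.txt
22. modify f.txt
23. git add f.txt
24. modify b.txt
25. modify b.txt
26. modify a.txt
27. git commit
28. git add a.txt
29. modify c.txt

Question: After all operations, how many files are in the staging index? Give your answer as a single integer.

After op 1 (modify g.txt): modified={g.txt} staged={none}
After op 2 (git add b.txt): modified={g.txt} staged={none}
After op 3 (modify d.txt): modified={d.txt, g.txt} staged={none}
After op 4 (git commit): modified={d.txt, g.txt} staged={none}
After op 5 (git add g.txt): modified={d.txt} staged={g.txt}
After op 6 (git add b.txt): modified={d.txt} staged={g.txt}
After op 7 (git commit): modified={d.txt} staged={none}
After op 8 (git add d.txt): modified={none} staged={d.txt}
After op 9 (git reset d.txt): modified={d.txt} staged={none}
After op 10 (modify f.txt): modified={d.txt, f.txt} staged={none}
After op 11 (modify g.txt): modified={d.txt, f.txt, g.txt} staged={none}
After op 12 (git add a.txt): modified={d.txt, f.txt, g.txt} staged={none}
After op 13 (git add d.txt): modified={f.txt, g.txt} staged={d.txt}
After op 14 (git add f.txt): modified={g.txt} staged={d.txt, f.txt}
After op 15 (modify d.txt): modified={d.txt, g.txt} staged={d.txt, f.txt}
After op 16 (git reset a.txt): modified={d.txt, g.txt} staged={d.txt, f.txt}
After op 17 (git add d.txt): modified={g.txt} staged={d.txt, f.txt}
After op 18 (modify d.txt): modified={d.txt, g.txt} staged={d.txt, f.txt}
After op 19 (modify d.txt): modified={d.txt, g.txt} staged={d.txt, f.txt}
After op 20 (git commit): modified={d.txt, g.txt} staged={none}
After op 21 (git add g.txt): modified={d.txt} staged={g.txt}
After op 22 (modify f.txt): modified={d.txt, f.txt} staged={g.txt}
After op 23 (git add f.txt): modified={d.txt} staged={f.txt, g.txt}
After op 24 (modify b.txt): modified={b.txt, d.txt} staged={f.txt, g.txt}
After op 25 (modify b.txt): modified={b.txt, d.txt} staged={f.txt, g.txt}
After op 26 (modify a.txt): modified={a.txt, b.txt, d.txt} staged={f.txt, g.txt}
After op 27 (git commit): modified={a.txt, b.txt, d.txt} staged={none}
After op 28 (git add a.txt): modified={b.txt, d.txt} staged={a.txt}
After op 29 (modify c.txt): modified={b.txt, c.txt, d.txt} staged={a.txt}
Final staged set: {a.txt} -> count=1

Answer: 1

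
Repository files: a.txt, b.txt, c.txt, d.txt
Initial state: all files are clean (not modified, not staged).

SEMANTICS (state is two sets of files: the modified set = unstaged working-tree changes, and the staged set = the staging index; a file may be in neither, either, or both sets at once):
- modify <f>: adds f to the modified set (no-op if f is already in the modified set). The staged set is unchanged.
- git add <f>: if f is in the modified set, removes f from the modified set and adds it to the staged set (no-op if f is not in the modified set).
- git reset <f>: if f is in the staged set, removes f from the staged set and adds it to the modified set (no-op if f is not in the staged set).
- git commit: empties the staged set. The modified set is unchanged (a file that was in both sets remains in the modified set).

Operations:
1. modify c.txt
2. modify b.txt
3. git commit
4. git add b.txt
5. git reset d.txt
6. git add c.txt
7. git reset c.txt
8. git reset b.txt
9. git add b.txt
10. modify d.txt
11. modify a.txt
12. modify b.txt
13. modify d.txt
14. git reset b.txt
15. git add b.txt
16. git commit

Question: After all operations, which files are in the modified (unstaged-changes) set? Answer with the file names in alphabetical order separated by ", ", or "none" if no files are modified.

Answer: a.txt, c.txt, d.txt

Derivation:
After op 1 (modify c.txt): modified={c.txt} staged={none}
After op 2 (modify b.txt): modified={b.txt, c.txt} staged={none}
After op 3 (git commit): modified={b.txt, c.txt} staged={none}
After op 4 (git add b.txt): modified={c.txt} staged={b.txt}
After op 5 (git reset d.txt): modified={c.txt} staged={b.txt}
After op 6 (git add c.txt): modified={none} staged={b.txt, c.txt}
After op 7 (git reset c.txt): modified={c.txt} staged={b.txt}
After op 8 (git reset b.txt): modified={b.txt, c.txt} staged={none}
After op 9 (git add b.txt): modified={c.txt} staged={b.txt}
After op 10 (modify d.txt): modified={c.txt, d.txt} staged={b.txt}
After op 11 (modify a.txt): modified={a.txt, c.txt, d.txt} staged={b.txt}
After op 12 (modify b.txt): modified={a.txt, b.txt, c.txt, d.txt} staged={b.txt}
After op 13 (modify d.txt): modified={a.txt, b.txt, c.txt, d.txt} staged={b.txt}
After op 14 (git reset b.txt): modified={a.txt, b.txt, c.txt, d.txt} staged={none}
After op 15 (git add b.txt): modified={a.txt, c.txt, d.txt} staged={b.txt}
After op 16 (git commit): modified={a.txt, c.txt, d.txt} staged={none}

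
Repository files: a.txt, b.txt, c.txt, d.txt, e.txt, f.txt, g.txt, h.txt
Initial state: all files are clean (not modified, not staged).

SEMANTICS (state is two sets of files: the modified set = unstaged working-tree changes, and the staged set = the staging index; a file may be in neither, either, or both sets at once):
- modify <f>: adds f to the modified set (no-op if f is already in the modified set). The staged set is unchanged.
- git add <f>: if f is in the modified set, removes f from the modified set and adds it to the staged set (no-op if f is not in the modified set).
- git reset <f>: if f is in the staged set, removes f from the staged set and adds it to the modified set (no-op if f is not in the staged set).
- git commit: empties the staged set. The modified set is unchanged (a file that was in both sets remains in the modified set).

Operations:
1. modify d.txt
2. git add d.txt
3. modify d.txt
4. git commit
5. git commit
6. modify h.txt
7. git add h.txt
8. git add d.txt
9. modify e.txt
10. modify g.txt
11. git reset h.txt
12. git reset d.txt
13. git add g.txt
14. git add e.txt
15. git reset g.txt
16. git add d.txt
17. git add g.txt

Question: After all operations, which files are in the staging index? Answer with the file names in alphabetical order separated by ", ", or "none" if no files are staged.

After op 1 (modify d.txt): modified={d.txt} staged={none}
After op 2 (git add d.txt): modified={none} staged={d.txt}
After op 3 (modify d.txt): modified={d.txt} staged={d.txt}
After op 4 (git commit): modified={d.txt} staged={none}
After op 5 (git commit): modified={d.txt} staged={none}
After op 6 (modify h.txt): modified={d.txt, h.txt} staged={none}
After op 7 (git add h.txt): modified={d.txt} staged={h.txt}
After op 8 (git add d.txt): modified={none} staged={d.txt, h.txt}
After op 9 (modify e.txt): modified={e.txt} staged={d.txt, h.txt}
After op 10 (modify g.txt): modified={e.txt, g.txt} staged={d.txt, h.txt}
After op 11 (git reset h.txt): modified={e.txt, g.txt, h.txt} staged={d.txt}
After op 12 (git reset d.txt): modified={d.txt, e.txt, g.txt, h.txt} staged={none}
After op 13 (git add g.txt): modified={d.txt, e.txt, h.txt} staged={g.txt}
After op 14 (git add e.txt): modified={d.txt, h.txt} staged={e.txt, g.txt}
After op 15 (git reset g.txt): modified={d.txt, g.txt, h.txt} staged={e.txt}
After op 16 (git add d.txt): modified={g.txt, h.txt} staged={d.txt, e.txt}
After op 17 (git add g.txt): modified={h.txt} staged={d.txt, e.txt, g.txt}

Answer: d.txt, e.txt, g.txt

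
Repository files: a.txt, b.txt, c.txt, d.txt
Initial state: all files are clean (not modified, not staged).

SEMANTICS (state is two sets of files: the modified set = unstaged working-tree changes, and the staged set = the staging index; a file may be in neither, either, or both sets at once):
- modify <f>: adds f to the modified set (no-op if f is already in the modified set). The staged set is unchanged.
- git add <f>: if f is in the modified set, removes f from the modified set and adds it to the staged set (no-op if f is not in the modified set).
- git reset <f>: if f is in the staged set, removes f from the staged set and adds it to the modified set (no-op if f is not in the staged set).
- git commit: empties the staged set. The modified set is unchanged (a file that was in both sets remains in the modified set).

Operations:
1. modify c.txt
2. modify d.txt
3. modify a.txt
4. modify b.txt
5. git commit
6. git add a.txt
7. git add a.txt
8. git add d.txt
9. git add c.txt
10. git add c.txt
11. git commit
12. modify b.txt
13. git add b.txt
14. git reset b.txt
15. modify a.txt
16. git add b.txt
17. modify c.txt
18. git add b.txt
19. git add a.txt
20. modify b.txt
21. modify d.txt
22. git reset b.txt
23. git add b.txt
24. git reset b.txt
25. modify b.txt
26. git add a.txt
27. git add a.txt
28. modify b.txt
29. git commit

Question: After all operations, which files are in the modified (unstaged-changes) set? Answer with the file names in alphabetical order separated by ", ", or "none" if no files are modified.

Answer: b.txt, c.txt, d.txt

Derivation:
After op 1 (modify c.txt): modified={c.txt} staged={none}
After op 2 (modify d.txt): modified={c.txt, d.txt} staged={none}
After op 3 (modify a.txt): modified={a.txt, c.txt, d.txt} staged={none}
After op 4 (modify b.txt): modified={a.txt, b.txt, c.txt, d.txt} staged={none}
After op 5 (git commit): modified={a.txt, b.txt, c.txt, d.txt} staged={none}
After op 6 (git add a.txt): modified={b.txt, c.txt, d.txt} staged={a.txt}
After op 7 (git add a.txt): modified={b.txt, c.txt, d.txt} staged={a.txt}
After op 8 (git add d.txt): modified={b.txt, c.txt} staged={a.txt, d.txt}
After op 9 (git add c.txt): modified={b.txt} staged={a.txt, c.txt, d.txt}
After op 10 (git add c.txt): modified={b.txt} staged={a.txt, c.txt, d.txt}
After op 11 (git commit): modified={b.txt} staged={none}
After op 12 (modify b.txt): modified={b.txt} staged={none}
After op 13 (git add b.txt): modified={none} staged={b.txt}
After op 14 (git reset b.txt): modified={b.txt} staged={none}
After op 15 (modify a.txt): modified={a.txt, b.txt} staged={none}
After op 16 (git add b.txt): modified={a.txt} staged={b.txt}
After op 17 (modify c.txt): modified={a.txt, c.txt} staged={b.txt}
After op 18 (git add b.txt): modified={a.txt, c.txt} staged={b.txt}
After op 19 (git add a.txt): modified={c.txt} staged={a.txt, b.txt}
After op 20 (modify b.txt): modified={b.txt, c.txt} staged={a.txt, b.txt}
After op 21 (modify d.txt): modified={b.txt, c.txt, d.txt} staged={a.txt, b.txt}
After op 22 (git reset b.txt): modified={b.txt, c.txt, d.txt} staged={a.txt}
After op 23 (git add b.txt): modified={c.txt, d.txt} staged={a.txt, b.txt}
After op 24 (git reset b.txt): modified={b.txt, c.txt, d.txt} staged={a.txt}
After op 25 (modify b.txt): modified={b.txt, c.txt, d.txt} staged={a.txt}
After op 26 (git add a.txt): modified={b.txt, c.txt, d.txt} staged={a.txt}
After op 27 (git add a.txt): modified={b.txt, c.txt, d.txt} staged={a.txt}
After op 28 (modify b.txt): modified={b.txt, c.txt, d.txt} staged={a.txt}
After op 29 (git commit): modified={b.txt, c.txt, d.txt} staged={none}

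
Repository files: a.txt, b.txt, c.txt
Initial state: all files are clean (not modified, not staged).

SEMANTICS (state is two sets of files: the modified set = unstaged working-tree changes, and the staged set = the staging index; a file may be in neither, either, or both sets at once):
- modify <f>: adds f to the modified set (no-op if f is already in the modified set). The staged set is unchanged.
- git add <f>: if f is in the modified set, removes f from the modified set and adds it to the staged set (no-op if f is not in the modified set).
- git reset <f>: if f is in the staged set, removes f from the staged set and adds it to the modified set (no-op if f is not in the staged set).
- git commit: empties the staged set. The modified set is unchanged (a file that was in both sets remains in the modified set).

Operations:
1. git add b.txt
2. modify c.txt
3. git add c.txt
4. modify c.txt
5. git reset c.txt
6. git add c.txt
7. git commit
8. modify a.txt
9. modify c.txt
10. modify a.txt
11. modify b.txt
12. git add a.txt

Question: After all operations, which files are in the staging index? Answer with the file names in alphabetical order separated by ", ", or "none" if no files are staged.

Answer: a.txt

Derivation:
After op 1 (git add b.txt): modified={none} staged={none}
After op 2 (modify c.txt): modified={c.txt} staged={none}
After op 3 (git add c.txt): modified={none} staged={c.txt}
After op 4 (modify c.txt): modified={c.txt} staged={c.txt}
After op 5 (git reset c.txt): modified={c.txt} staged={none}
After op 6 (git add c.txt): modified={none} staged={c.txt}
After op 7 (git commit): modified={none} staged={none}
After op 8 (modify a.txt): modified={a.txt} staged={none}
After op 9 (modify c.txt): modified={a.txt, c.txt} staged={none}
After op 10 (modify a.txt): modified={a.txt, c.txt} staged={none}
After op 11 (modify b.txt): modified={a.txt, b.txt, c.txt} staged={none}
After op 12 (git add a.txt): modified={b.txt, c.txt} staged={a.txt}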